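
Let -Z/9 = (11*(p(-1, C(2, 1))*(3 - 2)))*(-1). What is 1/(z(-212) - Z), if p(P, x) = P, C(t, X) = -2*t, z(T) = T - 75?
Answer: -1/188 ≈ -0.0053191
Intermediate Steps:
z(T) = -75 + T
Z = -99 (Z = -9*11*(-(3 - 2))*(-1) = -9*11*(-1*1)*(-1) = -9*11*(-1)*(-1) = -(-99)*(-1) = -9*11 = -99)
1/(z(-212) - Z) = 1/((-75 - 212) - 1*(-99)) = 1/(-287 + 99) = 1/(-188) = -1/188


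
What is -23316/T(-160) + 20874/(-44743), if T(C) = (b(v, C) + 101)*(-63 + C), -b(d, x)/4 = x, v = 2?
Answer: -802018198/2464489183 ≈ -0.32543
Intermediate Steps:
b(d, x) = -4*x
T(C) = (-63 + C)*(101 - 4*C) (T(C) = (-4*C + 101)*(-63 + C) = (101 - 4*C)*(-63 + C) = (-63 + C)*(101 - 4*C))
-23316/T(-160) + 20874/(-44743) = -23316/(-6363 - 4*(-160)**2 + 353*(-160)) + 20874/(-44743) = -23316/(-6363 - 4*25600 - 56480) + 20874*(-1/44743) = -23316/(-6363 - 102400 - 56480) - 20874/44743 = -23316/(-165243) - 20874/44743 = -23316*(-1/165243) - 20874/44743 = 7772/55081 - 20874/44743 = -802018198/2464489183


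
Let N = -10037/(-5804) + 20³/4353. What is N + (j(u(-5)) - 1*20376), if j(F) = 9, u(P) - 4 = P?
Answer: -354568093/17412 ≈ -20363.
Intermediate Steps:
u(P) = 4 + P
N = 62111/17412 (N = -10037*(-1/5804) + 8000*(1/4353) = 10037/5804 + 8000/4353 = 62111/17412 ≈ 3.5671)
N + (j(u(-5)) - 1*20376) = 62111/17412 + (9 - 1*20376) = 62111/17412 + (9 - 20376) = 62111/17412 - 20367 = -354568093/17412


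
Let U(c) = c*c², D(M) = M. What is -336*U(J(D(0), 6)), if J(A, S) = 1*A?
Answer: 0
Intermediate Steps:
J(A, S) = A
U(c) = c³
-336*U(J(D(0), 6)) = -336*0³ = -336*0 = 0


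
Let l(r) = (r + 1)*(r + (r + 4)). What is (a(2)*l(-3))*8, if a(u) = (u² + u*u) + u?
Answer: 320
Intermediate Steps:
a(u) = u + 2*u² (a(u) = (u² + u²) + u = 2*u² + u = u + 2*u²)
l(r) = (1 + r)*(4 + 2*r) (l(r) = (1 + r)*(r + (4 + r)) = (1 + r)*(4 + 2*r))
(a(2)*l(-3))*8 = ((2*(1 + 2*2))*(4 + 2*(-3)² + 6*(-3)))*8 = ((2*(1 + 4))*(4 + 2*9 - 18))*8 = ((2*5)*(4 + 18 - 18))*8 = (10*4)*8 = 40*8 = 320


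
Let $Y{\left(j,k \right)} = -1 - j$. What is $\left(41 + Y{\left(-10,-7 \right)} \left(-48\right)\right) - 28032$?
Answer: $-28423$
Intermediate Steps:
$\left(41 + Y{\left(-10,-7 \right)} \left(-48\right)\right) - 28032 = \left(41 + \left(-1 - -10\right) \left(-48\right)\right) - 28032 = \left(41 + \left(-1 + 10\right) \left(-48\right)\right) - 28032 = \left(41 + 9 \left(-48\right)\right) - 28032 = \left(41 - 432\right) - 28032 = -391 - 28032 = -28423$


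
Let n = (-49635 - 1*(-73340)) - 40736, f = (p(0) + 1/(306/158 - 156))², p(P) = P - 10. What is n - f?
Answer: -2537689787992/148133241 ≈ -17131.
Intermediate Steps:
p(P) = -10 + P
f = 14832560521/148133241 (f = ((-10 + 0) + 1/(306/158 - 156))² = (-10 + 1/(306*(1/158) - 156))² = (-10 + 1/(153/79 - 156))² = (-10 + 1/(-12171/79))² = (-10 - 79/12171)² = (-121789/12171)² = 14832560521/148133241 ≈ 100.13)
n = -17031 (n = (-49635 + 73340) - 40736 = 23705 - 40736 = -17031)
n - f = -17031 - 1*14832560521/148133241 = -17031 - 14832560521/148133241 = -2537689787992/148133241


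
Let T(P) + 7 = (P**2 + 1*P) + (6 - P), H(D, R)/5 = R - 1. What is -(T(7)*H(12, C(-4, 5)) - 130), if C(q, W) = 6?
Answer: -1070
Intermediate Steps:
H(D, R) = -5 + 5*R (H(D, R) = 5*(R - 1) = 5*(-1 + R) = -5 + 5*R)
T(P) = -1 + P**2 (T(P) = -7 + ((P**2 + 1*P) + (6 - P)) = -7 + ((P**2 + P) + (6 - P)) = -7 + ((P + P**2) + (6 - P)) = -7 + (6 + P**2) = -1 + P**2)
-(T(7)*H(12, C(-4, 5)) - 130) = -((-1 + 7**2)*(-5 + 5*6) - 130) = -((-1 + 49)*(-5 + 30) - 130) = -(48*25 - 130) = -(1200 - 130) = -1*1070 = -1070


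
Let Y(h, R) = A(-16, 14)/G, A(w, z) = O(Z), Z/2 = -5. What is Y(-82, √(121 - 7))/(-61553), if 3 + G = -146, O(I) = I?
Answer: -10/9171397 ≈ -1.0903e-6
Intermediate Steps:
Z = -10 (Z = 2*(-5) = -10)
A(w, z) = -10
G = -149 (G = -3 - 146 = -149)
Y(h, R) = 10/149 (Y(h, R) = -10/(-149) = -10*(-1/149) = 10/149)
Y(-82, √(121 - 7))/(-61553) = (10/149)/(-61553) = (10/149)*(-1/61553) = -10/9171397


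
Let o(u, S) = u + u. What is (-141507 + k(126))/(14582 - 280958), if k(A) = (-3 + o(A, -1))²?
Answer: 13251/44396 ≈ 0.29847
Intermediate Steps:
o(u, S) = 2*u
k(A) = (-3 + 2*A)²
(-141507 + k(126))/(14582 - 280958) = (-141507 + (-3 + 2*126)²)/(14582 - 280958) = (-141507 + (-3 + 252)²)/(-266376) = (-141507 + 249²)*(-1/266376) = (-141507 + 62001)*(-1/266376) = -79506*(-1/266376) = 13251/44396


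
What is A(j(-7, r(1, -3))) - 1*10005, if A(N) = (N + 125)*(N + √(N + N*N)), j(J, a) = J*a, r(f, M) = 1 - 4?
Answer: -6939 + 146*√462 ≈ -3800.8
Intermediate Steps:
r(f, M) = -3
A(N) = (125 + N)*(N + √(N + N²))
A(j(-7, r(1, -3))) - 1*10005 = ((-7*(-3))² + 125*(-7*(-3)) + 125*√((-7*(-3))*(1 - 7*(-3))) + (-7*(-3))*√((-7*(-3))*(1 - 7*(-3)))) - 1*10005 = (21² + 125*21 + 125*√(21*(1 + 21)) + 21*√(21*(1 + 21))) - 10005 = (441 + 2625 + 125*√(21*22) + 21*√(21*22)) - 10005 = (441 + 2625 + 125*√462 + 21*√462) - 10005 = (3066 + 146*√462) - 10005 = -6939 + 146*√462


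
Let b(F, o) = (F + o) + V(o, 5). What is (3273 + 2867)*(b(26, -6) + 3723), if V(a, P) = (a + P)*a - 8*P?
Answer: 22773260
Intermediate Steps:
V(a, P) = -8*P + a*(P + a) (V(a, P) = (P + a)*a - 8*P = a*(P + a) - 8*P = -8*P + a*(P + a))
b(F, o) = -40 + F + o**2 + 6*o (b(F, o) = (F + o) + (o**2 - 8*5 + 5*o) = (F + o) + (o**2 - 40 + 5*o) = (F + o) + (-40 + o**2 + 5*o) = -40 + F + o**2 + 6*o)
(3273 + 2867)*(b(26, -6) + 3723) = (3273 + 2867)*((-40 + 26 + (-6)**2 + 6*(-6)) + 3723) = 6140*((-40 + 26 + 36 - 36) + 3723) = 6140*(-14 + 3723) = 6140*3709 = 22773260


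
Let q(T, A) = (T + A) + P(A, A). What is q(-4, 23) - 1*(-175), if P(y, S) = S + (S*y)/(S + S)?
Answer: 457/2 ≈ 228.50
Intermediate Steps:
P(y, S) = S + y/2 (P(y, S) = S + (S*y)/((2*S)) = S + (S*y)*(1/(2*S)) = S + y/2)
q(T, A) = T + 5*A/2 (q(T, A) = (T + A) + (A + A/2) = (A + T) + 3*A/2 = T + 5*A/2)
q(-4, 23) - 1*(-175) = (-4 + (5/2)*23) - 1*(-175) = (-4 + 115/2) + 175 = 107/2 + 175 = 457/2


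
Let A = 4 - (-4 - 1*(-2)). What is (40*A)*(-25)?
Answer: -6000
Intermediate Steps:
A = 6 (A = 4 - (-4 + 2) = 4 - 1*(-2) = 4 + 2 = 6)
(40*A)*(-25) = (40*6)*(-25) = 240*(-25) = -6000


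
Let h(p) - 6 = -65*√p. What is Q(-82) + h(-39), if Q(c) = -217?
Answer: -211 - 65*I*√39 ≈ -211.0 - 405.92*I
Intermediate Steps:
h(p) = 6 - 65*√p
Q(-82) + h(-39) = -217 + (6 - 65*I*√39) = -211 - 65*I*√39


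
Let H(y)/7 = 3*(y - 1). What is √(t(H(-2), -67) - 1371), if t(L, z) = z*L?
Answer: 5*√114 ≈ 53.385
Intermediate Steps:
H(y) = -21 + 21*y (H(y) = 7*(3*(y - 1)) = 7*(3*(-1 + y)) = 7*(-3 + 3*y) = -21 + 21*y)
t(L, z) = L*z
√(t(H(-2), -67) - 1371) = √((-21 + 21*(-2))*(-67) - 1371) = √((-21 - 42)*(-67) - 1371) = √(-63*(-67) - 1371) = √(4221 - 1371) = √2850 = 5*√114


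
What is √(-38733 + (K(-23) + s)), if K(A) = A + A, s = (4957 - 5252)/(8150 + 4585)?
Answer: 2*I*√6987989669/849 ≈ 196.92*I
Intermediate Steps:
s = -59/2547 (s = -295/12735 = -295*1/12735 = -59/2547 ≈ -0.023165)
K(A) = 2*A
√(-38733 + (K(-23) + s)) = √(-38733 + (2*(-23) - 59/2547)) = √(-38733 + (-46 - 59/2547)) = √(-38733 - 117221/2547) = √(-98770172/2547) = 2*I*√6987989669/849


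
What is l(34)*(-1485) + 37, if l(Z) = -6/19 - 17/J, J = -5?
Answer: -86318/19 ≈ -4543.1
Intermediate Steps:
l(Z) = 293/95 (l(Z) = -6/19 - 17/(-5) = -6*1/19 - 17*(-⅕) = -6/19 + 17/5 = 293/95)
l(34)*(-1485) + 37 = (293/95)*(-1485) + 37 = -87021/19 + 37 = -86318/19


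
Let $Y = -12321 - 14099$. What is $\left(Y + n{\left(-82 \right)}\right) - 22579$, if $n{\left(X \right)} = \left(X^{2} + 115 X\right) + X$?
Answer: $-51787$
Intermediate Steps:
$Y = -26420$ ($Y = -12321 - 14099 = -26420$)
$n{\left(X \right)} = X^{2} + 116 X$
$\left(Y + n{\left(-82 \right)}\right) - 22579 = \left(-26420 - 82 \left(116 - 82\right)\right) - 22579 = \left(-26420 - 2788\right) - 22579 = -29208 - 22579 = -51787$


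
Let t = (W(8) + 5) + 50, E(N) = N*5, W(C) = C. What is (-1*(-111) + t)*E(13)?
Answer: 11310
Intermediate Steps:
E(N) = 5*N
t = 63 (t = (8 + 5) + 50 = 13 + 50 = 63)
(-1*(-111) + t)*E(13) = (-1*(-111) + 63)*(5*13) = (111 + 63)*65 = 174*65 = 11310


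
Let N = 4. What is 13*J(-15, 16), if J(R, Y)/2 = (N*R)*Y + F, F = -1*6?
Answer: -25116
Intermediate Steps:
F = -6
J(R, Y) = -12 + 8*R*Y (J(R, Y) = 2*((4*R)*Y - 6) = 2*(4*R*Y - 6) = 2*(-6 + 4*R*Y) = -12 + 8*R*Y)
13*J(-15, 16) = 13*(-12 + 8*(-15)*16) = 13*(-12 - 1920) = 13*(-1932) = -25116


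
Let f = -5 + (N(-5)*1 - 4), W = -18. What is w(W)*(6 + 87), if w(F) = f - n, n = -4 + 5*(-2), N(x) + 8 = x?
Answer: -744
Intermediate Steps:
N(x) = -8 + x
f = -22 (f = -5 + ((-8 - 5)*1 - 4) = -5 + (-13*1 - 4) = -5 + (-13 - 4) = -5 - 17 = -22)
n = -14 (n = -4 - 10 = -14)
w(F) = -8 (w(F) = -22 - 1*(-14) = -22 + 14 = -8)
w(W)*(6 + 87) = -8*(6 + 87) = -8*93 = -744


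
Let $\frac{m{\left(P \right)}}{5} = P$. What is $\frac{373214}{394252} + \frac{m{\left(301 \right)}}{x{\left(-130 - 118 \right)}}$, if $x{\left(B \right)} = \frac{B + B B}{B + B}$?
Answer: $- \frac{547257331}{48690122} \approx -11.24$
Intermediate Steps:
$m{\left(P \right)} = 5 P$
$x{\left(B \right)} = \frac{B + B^{2}}{2 B}$
$\frac{373214}{394252} + \frac{m{\left(301 \right)}}{x{\left(-130 - 118 \right)}} = \frac{373214}{394252} + \frac{5 \cdot 301}{\frac{1}{2} + \frac{-130 - 118}{2}} = 373214 \cdot \frac{1}{394252} + \frac{1505}{\frac{1}{2} + \frac{-130 - 118}{2}} = \frac{186607}{197126} + \frac{1505}{\frac{1}{2} + \frac{1}{2} \left(-248\right)} = \frac{186607}{197126} + \frac{1505}{\frac{1}{2} - 124} = \frac{186607}{197126} + \frac{1505}{- \frac{247}{2}} = \frac{186607}{197126} + 1505 \left(- \frac{2}{247}\right) = \frac{186607}{197126} - \frac{3010}{247} = - \frac{547257331}{48690122}$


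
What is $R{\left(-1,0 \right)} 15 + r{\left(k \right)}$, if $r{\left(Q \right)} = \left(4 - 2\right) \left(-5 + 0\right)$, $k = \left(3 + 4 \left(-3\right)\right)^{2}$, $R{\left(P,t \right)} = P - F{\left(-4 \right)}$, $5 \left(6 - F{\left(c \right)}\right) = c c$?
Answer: $-67$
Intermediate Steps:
$F{\left(c \right)} = 6 - \frac{c^{2}}{5}$ ($F{\left(c \right)} = 6 - \frac{c c}{5} = 6 - \frac{c^{2}}{5}$)
$R{\left(P,t \right)} = - \frac{14}{5} + P$ ($R{\left(P,t \right)} = P - \left(6 - \frac{\left(-4\right)^{2}}{5}\right) = P - \left(6 - \frac{16}{5}\right) = P - \frac{14}{5} = - \frac{14}{5} + P$)
$k = 81$ ($k = \left(3 - 12\right)^{2} = \left(-9\right)^{2} = 81$)
$r{\left(Q \right)} = -10$ ($r{\left(Q \right)} = 2 \left(-5\right) = -10$)
$R{\left(-1,0 \right)} 15 + r{\left(k \right)} = \left(- \frac{14}{5} - 1\right) 15 - 10 = \left(- \frac{19}{5}\right) 15 - 10 = -57 - 10 = -67$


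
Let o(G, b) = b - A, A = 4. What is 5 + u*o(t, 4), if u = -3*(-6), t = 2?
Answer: 5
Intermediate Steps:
o(G, b) = -4 + b (o(G, b) = b - 1*4 = b - 4 = -4 + b)
u = 18
5 + u*o(t, 4) = 5 + 18*(-4 + 4) = 5 + 18*0 = 5 + 0 = 5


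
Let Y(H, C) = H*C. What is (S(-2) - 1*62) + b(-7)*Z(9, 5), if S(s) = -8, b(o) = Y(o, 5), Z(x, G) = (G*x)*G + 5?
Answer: -8120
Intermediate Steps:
Y(H, C) = C*H
Z(x, G) = 5 + x*G² (Z(x, G) = x*G² + 5 = 5 + x*G²)
b(o) = 5*o
(S(-2) - 1*62) + b(-7)*Z(9, 5) = (-8 - 1*62) + (5*(-7))*(5 + 9*5²) = (-8 - 62) - 35*(5 + 9*25) = -70 - 35*(5 + 225) = -70 - 35*230 = -70 - 8050 = -8120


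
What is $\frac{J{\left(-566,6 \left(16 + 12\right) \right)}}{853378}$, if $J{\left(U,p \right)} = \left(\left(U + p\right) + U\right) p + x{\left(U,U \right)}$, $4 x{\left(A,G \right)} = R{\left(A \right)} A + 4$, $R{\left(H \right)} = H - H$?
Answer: $- \frac{161951}{853378} \approx -0.18978$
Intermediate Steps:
$R{\left(H \right)} = 0$
$x{\left(A,G \right)} = 1$ ($x{\left(A,G \right)} = \frac{0 A + 4}{4} = \frac{0 + 4}{4} = \frac{1}{4} \cdot 4 = 1$)
$J{\left(U,p \right)} = 1 + p \left(p + 2 U\right)$ ($J{\left(U,p \right)} = \left(\left(U + p\right) + U\right) p + 1 = \left(p + 2 U\right) p + 1 = p \left(p + 2 U\right) + 1 = 1 + p \left(p + 2 U\right)$)
$\frac{J{\left(-566,6 \left(16 + 12\right) \right)}}{853378} = \frac{1 + \left(6 \left(16 + 12\right)\right)^{2} + 2 \left(-566\right) 6 \left(16 + 12\right)}{853378} = \left(1 + \left(6 \cdot 28\right)^{2} + 2 \left(-566\right) 6 \cdot 28\right) \frac{1}{853378} = \left(1 + 168^{2} + 2 \left(-566\right) 168\right) \frac{1}{853378} = \left(1 + 28224 - 190176\right) \frac{1}{853378} = \left(-161951\right) \frac{1}{853378} = - \frac{161951}{853378}$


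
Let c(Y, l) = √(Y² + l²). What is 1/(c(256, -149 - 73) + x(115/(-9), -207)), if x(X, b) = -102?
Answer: 51/52208 + √28705/52208 ≈ 0.0042221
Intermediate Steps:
1/(c(256, -149 - 73) + x(115/(-9), -207)) = 1/(√(256² + (-149 - 73)²) - 102) = 1/(√(65536 + (-222)²) - 102) = 1/(√(65536 + 49284) - 102) = 1/(√114820 - 102) = 1/(2*√28705 - 102) = 1/(-102 + 2*√28705)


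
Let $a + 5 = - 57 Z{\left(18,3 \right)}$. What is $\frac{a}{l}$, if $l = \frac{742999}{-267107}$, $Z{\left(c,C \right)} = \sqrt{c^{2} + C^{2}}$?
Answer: $\frac{1335535}{742999} + \frac{45675297 \sqrt{37}}{742999} \approx 375.73$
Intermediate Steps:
$Z{\left(c,C \right)} = \sqrt{C^{2} + c^{2}}$
$l = - \frac{742999}{267107}$ ($l = 742999 \left(- \frac{1}{267107}\right) = - \frac{742999}{267107} \approx -2.7817$)
$a = -5 - 171 \sqrt{37}$ ($a = -5 - 57 \sqrt{3^{2} + 18^{2}} = -5 - 57 \sqrt{9 + 324} = -5 - 57 \sqrt{333} = -5 - 57 \cdot 3 \sqrt{37} = -5 - 171 \sqrt{37} \approx -1045.2$)
$\frac{a}{l} = \frac{-5 - 171 \sqrt{37}}{- \frac{742999}{267107}} = \left(-5 - 171 \sqrt{37}\right) \left(- \frac{267107}{742999}\right) = \frac{1335535}{742999} + \frac{45675297 \sqrt{37}}{742999}$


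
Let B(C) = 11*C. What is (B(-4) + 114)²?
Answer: 4900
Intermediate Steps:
(B(-4) + 114)² = (11*(-4) + 114)² = (-44 + 114)² = 70² = 4900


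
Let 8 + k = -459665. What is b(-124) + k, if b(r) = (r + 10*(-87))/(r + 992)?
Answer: -28499797/62 ≈ -4.5967e+5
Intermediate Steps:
k = -459673 (k = -8 - 459665 = -459673)
b(r) = (-870 + r)/(992 + r) (b(r) = (r - 870)/(992 + r) = (-870 + r)/(992 + r))
b(-124) + k = (-870 - 124)/(992 - 124) - 459673 = -994/868 - 459673 = (1/868)*(-994) - 459673 = -71/62 - 459673 = -28499797/62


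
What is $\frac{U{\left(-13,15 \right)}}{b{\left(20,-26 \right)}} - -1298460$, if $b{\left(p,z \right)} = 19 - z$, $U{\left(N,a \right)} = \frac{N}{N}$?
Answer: $\frac{58430701}{45} \approx 1.2985 \cdot 10^{6}$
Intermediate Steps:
$U{\left(N,a \right)} = 1$
$\frac{U{\left(-13,15 \right)}}{b{\left(20,-26 \right)}} - -1298460 = 1 \frac{1}{19 - -26} - -1298460 = 1 \frac{1}{19 + 26} + 1298460 = 1 \cdot \frac{1}{45} + 1298460 = \frac{1}{45} + 1298460 = \frac{58430701}{45}$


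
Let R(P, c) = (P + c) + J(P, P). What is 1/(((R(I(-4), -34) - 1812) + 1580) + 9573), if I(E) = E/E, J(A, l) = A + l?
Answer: 1/9310 ≈ 0.00010741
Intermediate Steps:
I(E) = 1
R(P, c) = c + 3*P (R(P, c) = (P + c) + (P + P) = (P + c) + 2*P = c + 3*P)
1/(((R(I(-4), -34) - 1812) + 1580) + 9573) = 1/((((-34 + 3*1) - 1812) + 1580) + 9573) = 1/((((-34 + 3) - 1812) + 1580) + 9573) = 1/(((-31 - 1812) + 1580) + 9573) = 1/((-1843 + 1580) + 9573) = 1/(-263 + 9573) = 1/9310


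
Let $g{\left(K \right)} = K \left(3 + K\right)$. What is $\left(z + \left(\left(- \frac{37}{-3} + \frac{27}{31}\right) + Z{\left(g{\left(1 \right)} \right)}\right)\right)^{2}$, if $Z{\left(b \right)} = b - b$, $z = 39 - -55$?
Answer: $\frac{99400900}{8649} \approx 11493.0$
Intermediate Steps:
$z = 94$ ($z = 39 + 55 = 94$)
$Z{\left(b \right)} = 0$
$\left(z + \left(\left(- \frac{37}{-3} + \frac{27}{31}\right) + Z{\left(g{\left(1 \right)} \right)}\right)\right)^{2} = \left(94 + \left(\left(- \frac{37}{-3} + \frac{27}{31}\right) + 0\right)\right)^{2} = \left(94 + \left(\left(\left(-37\right) \left(- \frac{1}{3}\right) + 27 \cdot \frac{1}{31}\right) + 0\right)\right)^{2} = \left(94 + \left(\left(\frac{37}{3} + \frac{27}{31}\right) + 0\right)\right)^{2} = \left(94 + \left(\frac{1228}{93} + 0\right)\right)^{2} = \left(94 + \frac{1228}{93}\right)^{2} = \left(\frac{9970}{93}\right)^{2} = \frac{99400900}{8649}$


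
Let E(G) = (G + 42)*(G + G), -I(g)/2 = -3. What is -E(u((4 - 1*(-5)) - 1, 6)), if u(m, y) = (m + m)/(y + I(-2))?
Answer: -1040/9 ≈ -115.56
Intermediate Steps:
I(g) = 6 (I(g) = -2*(-3) = 6)
u(m, y) = 2*m/(6 + y) (u(m, y) = (m + m)/(y + 6) = (2*m)/(6 + y) = 2*m/(6 + y))
E(G) = 2*G*(42 + G) (E(G) = (42 + G)*(2*G) = 2*G*(42 + G))
-E(u((4 - 1*(-5)) - 1, 6)) = -2*2*((4 - 1*(-5)) - 1)/(6 + 6)*(42 + 2*((4 - 1*(-5)) - 1)/(6 + 6)) = -2*2*((4 + 5) - 1)/12*(42 + 2*((4 + 5) - 1)/12) = -2*2*(9 - 1)*(1/12)*(42 + 2*(9 - 1)*(1/12)) = -2*2*8*(1/12)*(42 + 2*8*(1/12)) = -2*4*(42 + 4/3)/3 = -2*4*130/(3*3) = -1*1040/9 = -1040/9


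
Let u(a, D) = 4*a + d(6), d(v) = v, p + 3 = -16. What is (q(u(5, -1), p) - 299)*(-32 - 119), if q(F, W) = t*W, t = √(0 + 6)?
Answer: 45149 + 2869*√6 ≈ 52177.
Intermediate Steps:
p = -19 (p = -3 - 16 = -19)
t = √6 ≈ 2.4495
u(a, D) = 6 + 4*a (u(a, D) = 4*a + 6 = 6 + 4*a)
q(F, W) = W*√6 (q(F, W) = √6*W = W*√6)
(q(u(5, -1), p) - 299)*(-32 - 119) = (-19*√6 - 299)*(-32 - 119) = (-299 - 19*√6)*(-151) = 45149 + 2869*√6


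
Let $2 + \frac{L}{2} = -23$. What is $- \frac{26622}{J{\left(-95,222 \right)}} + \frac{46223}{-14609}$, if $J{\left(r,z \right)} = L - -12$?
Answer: $\frac{193582162}{277571} \approx 697.42$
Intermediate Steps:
$L = -50$ ($L = -4 + 2 \left(-23\right) = -4 - 46 = -50$)
$J{\left(r,z \right)} = -38$ ($J{\left(r,z \right)} = -50 - -12 = -50 + 12 = -38$)
$- \frac{26622}{J{\left(-95,222 \right)}} + \frac{46223}{-14609} = - \frac{26622}{-38} + \frac{46223}{-14609} = \left(-26622\right) \left(- \frac{1}{38}\right) + 46223 \left(- \frac{1}{14609}\right) = \frac{13311}{19} - \frac{46223}{14609} = \frac{193582162}{277571}$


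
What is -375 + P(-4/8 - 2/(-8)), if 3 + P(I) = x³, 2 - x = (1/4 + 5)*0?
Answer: -370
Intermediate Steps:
x = 2 (x = 2 - (1/4 + 5)*0 = 2 - (¼ + 5)*0 = 2 - 21*0/4 = 2 - 1*0 = 2 + 0 = 2)
P(I) = 5 (P(I) = -3 + 2³ = -3 + 8 = 5)
-375 + P(-4/8 - 2/(-8)) = -375 + 5 = -370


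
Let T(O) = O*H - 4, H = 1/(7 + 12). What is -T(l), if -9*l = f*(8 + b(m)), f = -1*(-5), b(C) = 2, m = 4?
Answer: 734/171 ≈ 4.2924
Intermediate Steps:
f = 5
H = 1/19 ≈ 0.052632
l = -50/9 (l = -5*(8 + 2)/9 = -5*10/9 = -1/9*50 = -50/9 ≈ -5.5556)
T(O) = -4 + O/19 (T(O) = O*(1/19) - 4 = O/19 - 4 = -4 + O/19)
-T(l) = -(-4 + (1/19)*(-50/9)) = -(-4 - 50/171) = -1*(-734/171) = 734/171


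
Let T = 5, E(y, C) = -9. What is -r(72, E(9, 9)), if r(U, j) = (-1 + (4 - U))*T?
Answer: 345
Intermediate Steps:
r(U, j) = 15 - 5*U (r(U, j) = (-1 + (4 - U))*5 = (3 - U)*5 = 15 - 5*U)
-r(72, E(9, 9)) = -(15 - 5*72) = -(15 - 360) = -1*(-345) = 345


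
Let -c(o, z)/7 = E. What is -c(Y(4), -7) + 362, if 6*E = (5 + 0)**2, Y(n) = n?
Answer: 2347/6 ≈ 391.17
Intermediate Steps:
E = 25/6 (E = (5 + 0)**2/6 = (1/6)*5**2 = (1/6)*25 = 25/6 ≈ 4.1667)
c(o, z) = -175/6 (c(o, z) = -7*25/6 = -175/6)
-c(Y(4), -7) + 362 = -1*(-175/6) + 362 = 175/6 + 362 = 2347/6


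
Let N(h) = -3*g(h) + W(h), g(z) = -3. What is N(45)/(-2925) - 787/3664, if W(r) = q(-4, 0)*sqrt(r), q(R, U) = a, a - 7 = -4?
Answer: -259439/1190800 - sqrt(5)/325 ≈ -0.22475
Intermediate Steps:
a = 3 (a = 7 - 4 = 3)
q(R, U) = 3
W(r) = 3*sqrt(r)
N(h) = 9 + 3*sqrt(h) (N(h) = -3*(-3) + 3*sqrt(h) = 9 + 3*sqrt(h))
N(45)/(-2925) - 787/3664 = (9 + 3*sqrt(45))/(-2925) - 787/3664 = (9 + 3*(3*sqrt(5)))*(-1/2925) - 787*1/3664 = (9 + 9*sqrt(5))*(-1/2925) - 787/3664 = (-1/325 - sqrt(5)/325) - 787/3664 = -259439/1190800 - sqrt(5)/325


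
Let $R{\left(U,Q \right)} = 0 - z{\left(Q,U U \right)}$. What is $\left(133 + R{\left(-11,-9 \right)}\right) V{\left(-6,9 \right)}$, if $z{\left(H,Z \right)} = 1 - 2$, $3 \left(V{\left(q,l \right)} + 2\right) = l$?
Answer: $134$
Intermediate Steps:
$V{\left(q,l \right)} = -2 + \frac{l}{3}$
$z{\left(H,Z \right)} = -1$
$R{\left(U,Q \right)} = 1$ ($R{\left(U,Q \right)} = 0 - -1 = 0 + 1 = 1$)
$\left(133 + R{\left(-11,-9 \right)}\right) V{\left(-6,9 \right)} = \left(133 + 1\right) \left(-2 + \frac{1}{3} \cdot 9\right) = 134 \left(-2 + 3\right) = 134 \cdot 1 = 134$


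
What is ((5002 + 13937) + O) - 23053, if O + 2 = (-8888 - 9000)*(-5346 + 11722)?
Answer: -114058004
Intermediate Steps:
O = -114053890 (O = -2 + (-8888 - 9000)*(-5346 + 11722) = -2 - 17888*6376 = -2 - 114053888 = -114053890)
((5002 + 13937) + O) - 23053 = ((5002 + 13937) - 114053890) - 23053 = (18939 - 114053890) - 23053 = -114034951 - 23053 = -114058004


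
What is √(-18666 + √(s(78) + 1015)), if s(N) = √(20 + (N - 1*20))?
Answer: √(-18666 + √(1015 + √78)) ≈ 136.51*I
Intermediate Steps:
s(N) = √N (s(N) = √(20 + (N - 20)) = √(20 + (-20 + N)) = √N)
√(-18666 + √(s(78) + 1015)) = √(-18666 + √(√78 + 1015)) = √(-18666 + √(1015 + √78))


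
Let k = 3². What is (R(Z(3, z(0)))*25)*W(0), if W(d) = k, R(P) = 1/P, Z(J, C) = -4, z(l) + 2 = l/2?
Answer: -225/4 ≈ -56.250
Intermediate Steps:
z(l) = -2 + l/2
k = 9
W(d) = 9
(R(Z(3, z(0)))*25)*W(0) = (25/(-4))*9 = -¼*25*9 = -25/4*9 = -225/4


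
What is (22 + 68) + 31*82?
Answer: 2632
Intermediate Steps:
(22 + 68) + 31*82 = 90 + 2542 = 2632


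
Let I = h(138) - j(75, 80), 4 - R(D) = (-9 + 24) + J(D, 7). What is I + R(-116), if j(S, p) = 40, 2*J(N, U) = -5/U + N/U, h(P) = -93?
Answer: -1895/14 ≈ -135.36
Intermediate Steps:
J(N, U) = -5/(2*U) + N/(2*U) (J(N, U) = (-5/U + N/U)/2 = -5/(2*U) + N/(2*U))
R(D) = -149/14 - D/14 (R(D) = 4 - ((-9 + 24) + (½)*(-5 + D)/7) = 4 - (15 + (½)*(⅐)*(-5 + D)) = 4 - (15 + (-5/14 + D/14)) = 4 - (205/14 + D/14) = 4 + (-205/14 - D/14) = -149/14 - D/14)
I = -133 (I = -93 - 1*40 = -93 - 40 = -133)
I + R(-116) = -133 + (-149/14 - 1/14*(-116)) = -133 + (-149/14 + 58/7) = -133 - 33/14 = -1895/14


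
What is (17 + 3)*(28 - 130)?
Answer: -2040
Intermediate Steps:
(17 + 3)*(28 - 130) = 20*(-102) = -2040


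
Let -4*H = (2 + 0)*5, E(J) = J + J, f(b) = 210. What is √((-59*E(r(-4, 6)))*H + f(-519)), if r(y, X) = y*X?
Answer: I*√6870 ≈ 82.885*I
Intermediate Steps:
r(y, X) = X*y
E(J) = 2*J
H = -5/2 (H = -(2 + 0)*5/4 = -5/2 ≈ -2.5000)
√((-59*E(r(-4, 6)))*H + f(-519)) = √(-118*6*(-4)*(-5/2) + 210) = √(-118*(-24)*(-5/2) + 210) = √(-59*(-48)*(-5/2) + 210) = √(2832*(-5/2) + 210) = √(-7080 + 210) = √(-6870) = I*√6870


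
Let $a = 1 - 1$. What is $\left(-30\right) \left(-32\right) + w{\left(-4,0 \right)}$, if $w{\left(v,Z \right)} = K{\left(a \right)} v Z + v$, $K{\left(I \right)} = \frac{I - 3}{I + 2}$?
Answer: $956$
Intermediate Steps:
$a = 0$ ($a = 1 - 1 = 0$)
$K{\left(I \right)} = \frac{-3 + I}{2 + I}$
$w{\left(v,Z \right)} = v - \frac{3 Z v}{2}$ ($w{\left(v,Z \right)} = \frac{-3 + 0}{2 + 0} v Z + v = \frac{1}{2} \left(-3\right) v Z + v = - \frac{3 v}{2} Z + v = - \frac{3 Z v}{2} + v = v - \frac{3 Z v}{2}$)
$\left(-30\right) \left(-32\right) + w{\left(-4,0 \right)} = \left(-30\right) \left(-32\right) + \frac{1}{2} \left(-4\right) \left(2 - 0\right) = 960 + \frac{1}{2} \left(-4\right) \left(2 + 0\right) = 960 + \frac{1}{2} \left(-4\right) 2 = 960 - 4 = 956$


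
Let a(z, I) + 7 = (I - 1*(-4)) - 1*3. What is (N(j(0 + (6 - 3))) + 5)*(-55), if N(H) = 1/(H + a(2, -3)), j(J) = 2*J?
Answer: -770/3 ≈ -256.67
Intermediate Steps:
a(z, I) = -6 + I (a(z, I) = -7 + ((I - 1*(-4)) - 1*3) = -7 + ((I + 4) - 3) = -7 + ((4 + I) - 3) = -7 + (1 + I) = -6 + I)
N(H) = 1/(-9 + H) (N(H) = 1/(H + (-6 - 3)) = 1/(H - 9) = 1/(-9 + H))
(N(j(0 + (6 - 3))) + 5)*(-55) = (1/(-9 + 2*(0 + (6 - 3))) + 5)*(-55) = (1/(-9 + 2*(0 + 3)) + 5)*(-55) = (1/(-9 + 2*3) + 5)*(-55) = (1/(-9 + 6) + 5)*(-55) = (1/(-3) + 5)*(-55) = (-1/3 + 5)*(-55) = (14/3)*(-55) = -770/3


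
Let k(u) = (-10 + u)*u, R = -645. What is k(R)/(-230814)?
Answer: -140825/76938 ≈ -1.8304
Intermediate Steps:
k(u) = u*(-10 + u)
k(R)/(-230814) = -645*(-10 - 645)/(-230814) = -645*(-655)*(-1/230814) = 422475*(-1/230814) = -140825/76938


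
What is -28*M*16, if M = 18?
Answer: -8064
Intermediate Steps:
-28*M*16 = -28*18*16 = -504*16 = -8064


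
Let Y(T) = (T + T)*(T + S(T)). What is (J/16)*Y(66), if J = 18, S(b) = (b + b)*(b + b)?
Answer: 2597265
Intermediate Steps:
S(b) = 4*b² (S(b) = (2*b)*(2*b) = 4*b²)
Y(T) = 2*T*(T + 4*T²) (Y(T) = (T + T)*(T + 4*T²) = (2*T)*(T + 4*T²) = 2*T*(T + 4*T²))
(J/16)*Y(66) = (18/16)*(66²*(2 + 8*66)) = (18*(1/16))*(4356*(2 + 528)) = 9*(4356*530)/8 = (9/8)*2308680 = 2597265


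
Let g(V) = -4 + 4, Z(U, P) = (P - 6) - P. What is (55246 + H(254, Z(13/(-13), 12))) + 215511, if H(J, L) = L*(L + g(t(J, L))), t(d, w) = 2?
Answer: 270793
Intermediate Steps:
Z(U, P) = -6 (Z(U, P) = (-6 + P) - P = -6)
g(V) = 0
H(J, L) = L² (H(J, L) = L*(L + 0) = L*L = L²)
(55246 + H(254, Z(13/(-13), 12))) + 215511 = (55246 + (-6)²) + 215511 = (55246 + 36) + 215511 = 55282 + 215511 = 270793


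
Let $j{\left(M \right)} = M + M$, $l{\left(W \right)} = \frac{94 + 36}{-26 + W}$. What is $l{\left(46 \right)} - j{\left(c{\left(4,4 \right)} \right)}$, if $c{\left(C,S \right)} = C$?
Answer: $- \frac{3}{2} \approx -1.5$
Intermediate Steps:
$l{\left(W \right)} = \frac{130}{-26 + W}$
$j{\left(M \right)} = 2 M$
$l{\left(46 \right)} - j{\left(c{\left(4,4 \right)} \right)} = \frac{130}{-26 + 46} - 2 \cdot 4 = \frac{130}{20} - 8 = 130 \cdot \frac{1}{20} - 8 = \frac{13}{2} - 8 = - \frac{3}{2}$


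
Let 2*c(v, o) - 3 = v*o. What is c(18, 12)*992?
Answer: 108624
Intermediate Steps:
c(v, o) = 3/2 + o*v/2 (c(v, o) = 3/2 + (v*o)/2 = 3/2 + (o*v)/2 = 3/2 + o*v/2)
c(18, 12)*992 = (3/2 + (½)*12*18)*992 = (3/2 + 108)*992 = (219/2)*992 = 108624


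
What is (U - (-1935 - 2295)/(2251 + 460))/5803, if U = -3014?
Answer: -8166724/15731933 ≈ -0.51912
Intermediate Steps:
(U - (-1935 - 2295)/(2251 + 460))/5803 = (-3014 - (-1935 - 2295)/(2251 + 460))/5803 = (-3014 - (-4230)/2711)*(1/5803) = (-3014 - 1*(-4230/2711))*(1/5803) = (-3014 + 4230/2711)*(1/5803) = -8166724/2711*1/5803 = -8166724/15731933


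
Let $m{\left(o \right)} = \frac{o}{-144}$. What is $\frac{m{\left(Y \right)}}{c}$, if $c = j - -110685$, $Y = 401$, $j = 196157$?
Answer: $- \frac{401}{44185248} \approx -9.0754 \cdot 10^{-6}$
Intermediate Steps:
$m{\left(o \right)} = - \frac{o}{144}$ ($m{\left(o \right)} = o \left(- \frac{1}{144}\right) = - \frac{o}{144}$)
$c = 306842$ ($c = 196157 - -110685 = 196157 + 110685 = 306842$)
$\frac{m{\left(Y \right)}}{c} = \frac{\left(- \frac{1}{144}\right) 401}{306842} = \left(- \frac{401}{144}\right) \frac{1}{306842} = - \frac{401}{44185248}$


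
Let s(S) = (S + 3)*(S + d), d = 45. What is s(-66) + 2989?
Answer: 4312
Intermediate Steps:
s(S) = (3 + S)*(45 + S) (s(S) = (S + 3)*(S + 45) = (3 + S)*(45 + S))
s(-66) + 2989 = (135 + (-66)² + 48*(-66)) + 2989 = (135 + 4356 - 3168) + 2989 = 1323 + 2989 = 4312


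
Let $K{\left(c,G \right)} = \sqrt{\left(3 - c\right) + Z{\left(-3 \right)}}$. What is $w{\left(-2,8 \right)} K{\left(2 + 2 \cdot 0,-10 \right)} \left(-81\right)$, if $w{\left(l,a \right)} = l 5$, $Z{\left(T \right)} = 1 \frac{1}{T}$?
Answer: $270 \sqrt{6} \approx 661.36$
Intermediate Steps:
$Z{\left(T \right)} = \frac{1}{T}$
$w{\left(l,a \right)} = 5 l$
$K{\left(c,G \right)} = \sqrt{\frac{8}{3} - c}$ ($K{\left(c,G \right)} = \sqrt{\left(3 - c\right) + \frac{1}{-3}} = \sqrt{\left(3 - c\right) - \frac{1}{3}} = \sqrt{\frac{8}{3} - c}$)
$w{\left(-2,8 \right)} K{\left(2 + 2 \cdot 0,-10 \right)} \left(-81\right) = 5 \left(-2\right) \frac{\sqrt{24 - 9 \left(2 + 2 \cdot 0\right)}}{3} \left(-81\right) = - 10 \frac{\sqrt{24 - 9 \left(2 + 0\right)}}{3} \left(-81\right) = - 10 \frac{\sqrt{24 - 18}}{3} \left(-81\right) = - 10 \frac{\sqrt{6}}{3} \left(-81\right) = - \frac{10 \sqrt{6}}{3} \left(-81\right) = 270 \sqrt{6}$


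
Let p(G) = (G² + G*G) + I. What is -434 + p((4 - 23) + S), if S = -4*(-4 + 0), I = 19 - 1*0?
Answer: -397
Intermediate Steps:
I = 19 (I = 19 + 0 = 19)
S = 16 (S = -4*(-4) = 16)
p(G) = 19 + 2*G² (p(G) = (G² + G*G) + 19 = (G² + G²) + 19 = 2*G² + 19 = 19 + 2*G²)
-434 + p((4 - 23) + S) = -434 + (19 + 2*((4 - 23) + 16)²) = -434 + (19 + 2*(-19 + 16)²) = -434 + (19 + 2*(-3)²) = -434 + (19 + 2*9) = -434 + (19 + 18) = -434 + 37 = -397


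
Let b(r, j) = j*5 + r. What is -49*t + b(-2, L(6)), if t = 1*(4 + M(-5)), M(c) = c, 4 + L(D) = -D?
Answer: -3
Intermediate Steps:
L(D) = -4 - D
b(r, j) = r + 5*j (b(r, j) = 5*j + r = r + 5*j)
t = -1 (t = 1*(4 - 5) = 1*(-1) = -1)
-49*t + b(-2, L(6)) = -49*(-1) + (-2 + 5*(-4 - 1*6)) = 49 + (-2 + 5*(-4 - 6)) = 49 + (-2 + 5*(-10)) = 49 + (-2 - 50) = 49 - 52 = -3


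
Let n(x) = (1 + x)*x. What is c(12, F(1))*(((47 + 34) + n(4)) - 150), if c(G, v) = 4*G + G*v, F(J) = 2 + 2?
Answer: -4704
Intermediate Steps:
n(x) = x*(1 + x)
F(J) = 4
c(12, F(1))*(((47 + 34) + n(4)) - 150) = (12*(4 + 4))*(((47 + 34) + 4*(1 + 4)) - 150) = (12*8)*((81 + 4*5) - 150) = 96*((81 + 20) - 150) = 96*(101 - 150) = 96*(-49) = -4704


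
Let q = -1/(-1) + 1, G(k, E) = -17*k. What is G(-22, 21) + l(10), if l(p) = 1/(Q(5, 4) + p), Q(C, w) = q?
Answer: 4489/12 ≈ 374.08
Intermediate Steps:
q = 2 (q = -1*(-1) + 1 = 1 + 1 = 2)
Q(C, w) = 2
l(p) = 1/(2 + p)
G(-22, 21) + l(10) = -17*(-22) + 1/(2 + 10) = 374 + 1/12 = 4489/12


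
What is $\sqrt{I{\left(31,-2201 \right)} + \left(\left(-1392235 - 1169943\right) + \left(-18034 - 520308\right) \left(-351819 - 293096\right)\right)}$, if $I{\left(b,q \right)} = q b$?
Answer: $53 \sqrt{123596369} \approx 5.8922 \cdot 10^{5}$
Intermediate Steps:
$I{\left(b,q \right)} = b q$
$\sqrt{I{\left(31,-2201 \right)} + \left(\left(-1392235 - 1169943\right) + \left(-18034 - 520308\right) \left(-351819 - 293096\right)\right)} = \sqrt{31 \left(-2201\right) + \left(\left(-1392235 - 1169943\right) + \left(-18034 - 520308\right) \left(-351819 - 293096\right)\right)} = \sqrt{-68231 - -347182268752} = \sqrt{-68231 + \left(-2562178 + 347184830930\right)} = \sqrt{-68231 + 347182268752} = \sqrt{347182200521} = 53 \sqrt{123596369}$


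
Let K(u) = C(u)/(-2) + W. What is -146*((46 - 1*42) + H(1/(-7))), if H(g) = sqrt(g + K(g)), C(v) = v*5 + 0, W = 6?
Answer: -584 - 73*sqrt(1218)/7 ≈ -947.96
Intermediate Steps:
C(v) = 5*v (C(v) = 5*v + 0 = 5*v)
K(u) = 6 - 5*u/2 (K(u) = (5*u)/(-2) + 6 = (5*u)*(-1/2) + 6 = -5*u/2 + 6 = 6 - 5*u/2)
H(g) = sqrt(6 - 3*g/2) (H(g) = sqrt(g + (6 - 5*g/2)) = sqrt(6 - 3*g/2))
-146*((46 - 1*42) + H(1/(-7))) = -146*((46 - 1*42) + sqrt(24 - 6/(-7))/2) = -146*((46 - 42) + sqrt(24 - 6*(-1/7))/2) = -146*(4 + sqrt(24 + 6/7)/2) = -146*(4 + sqrt(174/7)/2) = -146*(4 + (sqrt(1218)/7)/2) = -146*(4 + sqrt(1218)/14) = -584 - 73*sqrt(1218)/7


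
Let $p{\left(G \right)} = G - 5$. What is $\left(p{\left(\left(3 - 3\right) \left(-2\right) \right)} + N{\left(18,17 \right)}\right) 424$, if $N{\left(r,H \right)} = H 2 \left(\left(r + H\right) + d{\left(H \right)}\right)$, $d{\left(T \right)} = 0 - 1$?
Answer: $488024$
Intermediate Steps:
$d{\left(T \right)} = -1$
$p{\left(G \right)} = -5 + G$
$N{\left(r,H \right)} = 2 H \left(-1 + H + r\right)$ ($N{\left(r,H \right)} = H 2 \left(\left(r + H\right) - 1\right) = 2 H \left(\left(H + r\right) - 1\right) = 2 H \left(-1 + H + r\right)$)
$\left(p{\left(\left(3 - 3\right) \left(-2\right) \right)} + N{\left(18,17 \right)}\right) 424 = \left(\left(-5 + \left(3 - 3\right) \left(-2\right)\right) + 2 \cdot 17 \left(-1 + 17 + 18\right)\right) 424 = \left(\left(-5 + 0 \left(-2\right)\right) + 2 \cdot 17 \cdot 34\right) 424 = \left(\left(-5 + 0\right) + 1156\right) 424 = \left(-5 + 1156\right) 424 = 1151 \cdot 424 = 488024$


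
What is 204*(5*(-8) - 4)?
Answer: -8976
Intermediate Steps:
204*(5*(-8) - 4) = 204*(-40 - 4) = 204*(-44) = -8976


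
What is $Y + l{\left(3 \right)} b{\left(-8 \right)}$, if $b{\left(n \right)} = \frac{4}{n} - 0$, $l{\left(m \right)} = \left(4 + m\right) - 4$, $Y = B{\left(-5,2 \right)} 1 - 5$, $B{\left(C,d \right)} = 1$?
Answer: $- \frac{11}{2} \approx -5.5$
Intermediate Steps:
$Y = -4$ ($Y = 1 \cdot 1 - 5 = 1 - 5 = -4$)
$l{\left(m \right)} = m$
$b{\left(n \right)} = \frac{4}{n}$ ($b{\left(n \right)} = \frac{4}{n} + 0 = \frac{4}{n}$)
$Y + l{\left(3 \right)} b{\left(-8 \right)} = -4 + 3 \frac{4}{-8} = -4 + 3 \cdot 4 \left(- \frac{1}{8}\right) = -4 + 3 \left(- \frac{1}{2}\right) = -4 - \frac{3}{2} = - \frac{11}{2}$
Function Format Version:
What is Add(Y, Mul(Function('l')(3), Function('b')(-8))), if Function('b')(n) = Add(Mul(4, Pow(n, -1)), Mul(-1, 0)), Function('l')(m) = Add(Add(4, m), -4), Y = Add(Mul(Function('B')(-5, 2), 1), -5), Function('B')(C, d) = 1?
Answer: Rational(-11, 2) ≈ -5.5000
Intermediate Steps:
Y = -4 (Y = Add(Mul(1, 1), -5) = Add(1, -5) = -4)
Function('l')(m) = m
Function('b')(n) = Mul(4, Pow(n, -1)) (Function('b')(n) = Add(Mul(4, Pow(n, -1)), 0) = Mul(4, Pow(n, -1)))
Add(Y, Mul(Function('l')(3), Function('b')(-8))) = Add(-4, Mul(3, Mul(4, Pow(-8, -1)))) = Add(-4, Mul(3, Mul(4, Rational(-1, 8)))) = Add(-4, Mul(3, Rational(-1, 2))) = Add(-4, Rational(-3, 2)) = Rational(-11, 2)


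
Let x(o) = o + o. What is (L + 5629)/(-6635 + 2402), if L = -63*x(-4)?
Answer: -6133/4233 ≈ -1.4489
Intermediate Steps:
x(o) = 2*o
L = 504 (L = -126*(-4) = -63*(-8) = 504)
(L + 5629)/(-6635 + 2402) = (504 + 5629)/(-6635 + 2402) = 6133/(-4233) = 6133*(-1/4233) = -6133/4233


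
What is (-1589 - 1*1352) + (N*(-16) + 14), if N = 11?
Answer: -3103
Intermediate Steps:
(-1589 - 1*1352) + (N*(-16) + 14) = (-1589 - 1*1352) + (11*(-16) + 14) = (-1589 - 1352) + (-176 + 14) = -2941 - 162 = -3103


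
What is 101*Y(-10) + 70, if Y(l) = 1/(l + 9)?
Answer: -31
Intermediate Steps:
Y(l) = 1/(9 + l)
101*Y(-10) + 70 = 101/(9 - 10) + 70 = 101/(-1) + 70 = 101*(-1) + 70 = -101 + 70 = -31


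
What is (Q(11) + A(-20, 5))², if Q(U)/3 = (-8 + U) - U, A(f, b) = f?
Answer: 1936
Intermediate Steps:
Q(U) = -24 (Q(U) = 3*((-8 + U) - U) = 3*(-8) = -24)
(Q(11) + A(-20, 5))² = (-24 - 20)² = (-44)² = 1936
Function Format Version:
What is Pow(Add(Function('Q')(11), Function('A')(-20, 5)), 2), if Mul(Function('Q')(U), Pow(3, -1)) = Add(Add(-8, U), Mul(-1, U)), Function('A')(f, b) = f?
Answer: 1936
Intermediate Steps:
Function('Q')(U) = -24 (Function('Q')(U) = Mul(3, Add(Add(-8, U), Mul(-1, U))) = Mul(3, -8) = -24)
Pow(Add(Function('Q')(11), Function('A')(-20, 5)), 2) = Pow(Add(-24, -20), 2) = Pow(-44, 2) = 1936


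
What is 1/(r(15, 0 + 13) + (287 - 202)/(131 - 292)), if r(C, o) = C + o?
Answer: 161/4423 ≈ 0.036401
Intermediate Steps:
1/(r(15, 0 + 13) + (287 - 202)/(131 - 292)) = 1/((15 + (0 + 13)) + (287 - 202)/(131 - 292)) = 1/((15 + 13) + 85/(-161)) = 1/(28 + 85*(-1/161)) = 1/(28 - 85/161) = 1/(4423/161) = 161/4423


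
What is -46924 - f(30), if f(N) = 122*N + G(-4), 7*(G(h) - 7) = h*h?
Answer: -354153/7 ≈ -50593.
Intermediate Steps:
G(h) = 7 + h²/7 (G(h) = 7 + (h*h)/7 = 7 + h²/7)
f(N) = 65/7 + 122*N (f(N) = 122*N + (7 + (⅐)*(-4)²) = 122*N + (7 + (⅐)*16) = 122*N + (7 + 16/7) = 122*N + 65/7 = 65/7 + 122*N)
-46924 - f(30) = -46924 - (65/7 + 122*30) = -46924 - (65/7 + 3660) = -46924 - 1*25685/7 = -46924 - 25685/7 = -354153/7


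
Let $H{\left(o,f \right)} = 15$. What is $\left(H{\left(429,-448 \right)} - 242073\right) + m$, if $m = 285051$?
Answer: $42993$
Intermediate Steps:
$\left(H{\left(429,-448 \right)} - 242073\right) + m = \left(15 - 242073\right) + 285051 = -242058 + 285051 = 42993$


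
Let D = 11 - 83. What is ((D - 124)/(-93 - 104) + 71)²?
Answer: 201157489/38809 ≈ 5183.3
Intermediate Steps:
D = -72
((D - 124)/(-93 - 104) + 71)² = ((-72 - 124)/(-93 - 104) + 71)² = (-196/(-197) + 71)² = (-196*(-1/197) + 71)² = (196/197 + 71)² = (14183/197)² = 201157489/38809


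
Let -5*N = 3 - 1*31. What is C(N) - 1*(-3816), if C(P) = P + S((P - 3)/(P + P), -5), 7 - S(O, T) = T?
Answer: 19168/5 ≈ 3833.6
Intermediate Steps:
N = 28/5 (N = -(3 - 1*31)/5 = -(3 - 31)/5 = -⅕*(-28) = 28/5 ≈ 5.6000)
S(O, T) = 7 - T
C(P) = 12 + P (C(P) = P + (7 - 1*(-5)) = P + (7 + 5) = P + 12 = 12 + P)
C(N) - 1*(-3816) = (12 + 28/5) - 1*(-3816) = 88/5 + 3816 = 19168/5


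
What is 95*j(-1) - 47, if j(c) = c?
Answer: -142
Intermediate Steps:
95*j(-1) - 47 = 95*(-1) - 47 = -95 - 47 = -142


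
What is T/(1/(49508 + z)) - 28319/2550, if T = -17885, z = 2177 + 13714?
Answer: -2982635871569/2550 ≈ -1.1697e+9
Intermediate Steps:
z = 15891
T/(1/(49508 + z)) - 28319/2550 = -17885/(1/(49508 + 15891)) - 28319/2550 = -17885/(1/65399) - 28319*1/2550 = -17885/1/65399 - 28319/2550 = -17885*65399 - 28319/2550 = -1169661115 - 28319/2550 = -2982635871569/2550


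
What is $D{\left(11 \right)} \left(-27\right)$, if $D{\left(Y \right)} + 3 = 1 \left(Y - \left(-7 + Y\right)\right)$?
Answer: $-108$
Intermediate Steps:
$D{\left(Y \right)} = 4$ ($D{\left(Y \right)} = -3 + 1 \left(Y - \left(-7 + Y\right)\right) = -3 + 1 \cdot 7 = -3 + 7 = 4$)
$D{\left(11 \right)} \left(-27\right) = 4 \left(-27\right) = -108$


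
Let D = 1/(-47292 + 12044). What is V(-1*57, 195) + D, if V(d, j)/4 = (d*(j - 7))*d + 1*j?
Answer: 86147098943/35248 ≈ 2.4440e+6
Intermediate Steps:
V(d, j) = 4*j + 4*d**2*(-7 + j) (V(d, j) = 4*((d*(j - 7))*d + 1*j) = 4*((d*(-7 + j))*d + j) = 4*(d**2*(-7 + j) + j) = 4*(j + d**2*(-7 + j)) = 4*j + 4*d**2*(-7 + j))
D = -1/35248 (D = 1/(-35248) = -1/35248 ≈ -2.8370e-5)
V(-1*57, 195) + D = (-28*(-1*57)**2 + 4*195 + 4*195*(-1*57)**2) - 1/35248 = (-28*(-57)**2 + 780 + 4*195*(-57)**2) - 1/35248 = (-28*3249 + 780 + 4*195*3249) - 1/35248 = (-90972 + 780 + 2534220) - 1/35248 = 2444028 - 1/35248 = 86147098943/35248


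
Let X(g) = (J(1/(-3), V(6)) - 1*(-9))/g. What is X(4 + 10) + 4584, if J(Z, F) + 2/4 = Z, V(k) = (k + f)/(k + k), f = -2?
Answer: 55015/12 ≈ 4584.6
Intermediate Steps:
V(k) = (-2 + k)/(2*k) (V(k) = (k - 2)/(k + k) = (-2 + k)/((2*k)) = (-2 + k)*(1/(2*k)) = (-2 + k)/(2*k))
J(Z, F) = -½ + Z
X(g) = 49/(6*g) (X(g) = ((-½ + 1/(-3)) - 1*(-9))/g = ((-½ + 1*(-⅓)) + 9)/g = ((-½ - ⅓) + 9)/g = (-⅚ + 9)/g = 49/(6*g))
X(4 + 10) + 4584 = 49/(6*(4 + 10)) + 4584 = (49/6)/14 + 4584 = (49/6)*(1/14) + 4584 = 7/12 + 4584 = 55015/12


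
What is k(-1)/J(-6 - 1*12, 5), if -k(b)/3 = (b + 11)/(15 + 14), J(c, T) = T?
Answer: -6/29 ≈ -0.20690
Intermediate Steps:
k(b) = -33/29 - 3*b/29 (k(b) = -3*(b + 11)/(15 + 14) = -3*(11 + b)/29 = -3*(11/29 + b/29) = -33/29 - 3*b/29)
k(-1)/J(-6 - 1*12, 5) = (-33/29 - 3/29*(-1))/5 = (-33/29 + 3/29)*(⅕) = -30/29*⅕ = -6/29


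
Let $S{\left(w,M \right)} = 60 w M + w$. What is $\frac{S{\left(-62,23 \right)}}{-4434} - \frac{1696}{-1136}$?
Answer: $\frac{3274583}{157407} \approx 20.803$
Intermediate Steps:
$S{\left(w,M \right)} = w + 60 M w$ ($S{\left(w,M \right)} = 60 M w + w = w + 60 M w$)
$\frac{S{\left(-62,23 \right)}}{-4434} - \frac{1696}{-1136} = \frac{\left(-62\right) \left(1 + 60 \cdot 23\right)}{-4434} - \frac{1696}{-1136} = - 62 \left(1 + 1380\right) \left(- \frac{1}{4434}\right) - - \frac{106}{71} = \left(-62\right) 1381 \left(- \frac{1}{4434}\right) + \frac{106}{71} = \left(-85622\right) \left(- \frac{1}{4434}\right) + \frac{106}{71} = \frac{42811}{2217} + \frac{106}{71} = \frac{3274583}{157407}$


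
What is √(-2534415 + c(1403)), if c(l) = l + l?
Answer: I*√2531609 ≈ 1591.1*I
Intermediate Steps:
c(l) = 2*l
√(-2534415 + c(1403)) = √(-2534415 + 2*1403) = √(-2534415 + 2806) = √(-2531609) = I*√2531609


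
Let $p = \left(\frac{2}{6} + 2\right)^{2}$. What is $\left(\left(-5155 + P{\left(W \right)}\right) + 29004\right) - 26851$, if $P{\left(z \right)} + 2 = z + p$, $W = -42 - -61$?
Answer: $- \frac{26816}{9} \approx -2979.6$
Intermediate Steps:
$W = 19$ ($W = -42 + 61 = 19$)
$p = \frac{49}{9}$ ($p = \left(2 \cdot \frac{1}{6} + 2\right)^{2} = \left(\frac{1}{3} + 2\right)^{2} = \left(\frac{7}{3}\right)^{2} = \frac{49}{9} \approx 5.4444$)
$P{\left(z \right)} = \frac{31}{9} + z$ ($P{\left(z \right)} = -2 + \left(z + \frac{49}{9}\right) = -2 + \left(\frac{49}{9} + z\right) = \frac{31}{9} + z$)
$\left(\left(-5155 + P{\left(W \right)}\right) + 29004\right) - 26851 = \left(\left(-5155 + \left(\frac{31}{9} + 19\right)\right) + 29004\right) - 26851 = \left(\left(-5155 + \frac{202}{9}\right) + 29004\right) - 26851 = \left(- \frac{46193}{9} + 29004\right) - 26851 = \frac{214843}{9} - 26851 = - \frac{26816}{9}$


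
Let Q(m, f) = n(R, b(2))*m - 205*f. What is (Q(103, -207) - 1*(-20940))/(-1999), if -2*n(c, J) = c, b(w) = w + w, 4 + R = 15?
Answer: -125617/3998 ≈ -31.420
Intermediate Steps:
R = 11 (R = -4 + 15 = 11)
b(w) = 2*w
n(c, J) = -c/2
Q(m, f) = -205*f - 11*m/2 (Q(m, f) = (-½*11)*m - 205*f = -11*m/2 - 205*f = -205*f - 11*m/2)
(Q(103, -207) - 1*(-20940))/(-1999) = ((-205*(-207) - 11/2*103) - 1*(-20940))/(-1999) = ((42435 - 1133/2) + 20940)*(-1/1999) = (83737/2 + 20940)*(-1/1999) = (125617/2)*(-1/1999) = -125617/3998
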